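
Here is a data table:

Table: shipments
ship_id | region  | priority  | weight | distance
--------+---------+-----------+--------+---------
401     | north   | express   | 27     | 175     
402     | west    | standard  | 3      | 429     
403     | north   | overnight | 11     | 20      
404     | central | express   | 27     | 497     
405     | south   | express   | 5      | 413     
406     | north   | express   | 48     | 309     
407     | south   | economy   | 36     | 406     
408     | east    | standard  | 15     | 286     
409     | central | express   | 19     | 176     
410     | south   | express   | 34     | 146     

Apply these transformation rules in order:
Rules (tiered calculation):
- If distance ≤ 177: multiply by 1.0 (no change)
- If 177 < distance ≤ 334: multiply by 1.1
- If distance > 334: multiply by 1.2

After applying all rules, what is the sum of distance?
3265.5

Step 1: Tier 1 (distance ≤ 177): 4 records, sum = 517 × 1.0 = 517.0
Step 2: Tier 2 (177 < distance ≤ 334): 2 records, sum = 595 × 1.1 = 654.5
Step 3: Tier 3 (distance > 334): 4 records, sum = 1745 × 1.2 = 2094.0
Step 4: Final sum = 517.0 + 654.5 + 2094.0 = 3265.5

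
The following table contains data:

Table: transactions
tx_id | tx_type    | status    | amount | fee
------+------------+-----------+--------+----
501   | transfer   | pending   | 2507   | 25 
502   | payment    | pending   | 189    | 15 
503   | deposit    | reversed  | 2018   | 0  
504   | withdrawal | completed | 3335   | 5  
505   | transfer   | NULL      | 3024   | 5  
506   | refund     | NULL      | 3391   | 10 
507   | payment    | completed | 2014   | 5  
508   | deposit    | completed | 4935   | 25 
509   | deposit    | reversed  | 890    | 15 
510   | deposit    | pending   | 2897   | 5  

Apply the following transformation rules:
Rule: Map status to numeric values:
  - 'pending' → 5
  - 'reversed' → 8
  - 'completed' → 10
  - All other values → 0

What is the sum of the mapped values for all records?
61

Step 1: Apply mapping to each record
Step 2: Count by status:
  'pending': 3 records × 5 = 15
  'reversed': 2 records × 8 = 16
  'completed': 3 records × 10 = 30
Step 3: Sum all mapped values = 61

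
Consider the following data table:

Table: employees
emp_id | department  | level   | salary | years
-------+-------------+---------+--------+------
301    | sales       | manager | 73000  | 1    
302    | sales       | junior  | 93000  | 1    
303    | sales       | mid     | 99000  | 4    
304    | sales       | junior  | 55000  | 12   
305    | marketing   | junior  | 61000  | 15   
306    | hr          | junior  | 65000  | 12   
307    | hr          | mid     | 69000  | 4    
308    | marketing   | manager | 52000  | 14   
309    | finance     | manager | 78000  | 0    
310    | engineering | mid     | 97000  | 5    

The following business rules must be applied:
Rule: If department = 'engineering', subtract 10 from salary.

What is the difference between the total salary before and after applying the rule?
10

Step 1: Original sum of salary = 742000
Step 2: 1 records have department = 'engineering'
Step 3: Each affected record changes by -10
Step 4: Total change = 1 × -10 = -10
Step 5: New sum = 742000 + -10 = 741990
Step 6: Difference = |741990 - 742000| = 10
        (Sum decreased by 10)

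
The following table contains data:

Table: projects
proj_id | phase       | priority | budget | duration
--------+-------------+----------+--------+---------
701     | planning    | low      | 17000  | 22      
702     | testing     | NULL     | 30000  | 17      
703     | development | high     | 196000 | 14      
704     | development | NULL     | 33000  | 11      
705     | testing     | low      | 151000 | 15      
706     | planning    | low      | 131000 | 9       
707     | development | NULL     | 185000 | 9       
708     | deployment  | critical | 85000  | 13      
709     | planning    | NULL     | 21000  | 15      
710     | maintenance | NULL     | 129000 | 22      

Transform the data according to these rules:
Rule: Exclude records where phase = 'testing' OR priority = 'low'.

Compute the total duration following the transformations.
84

Step 1: Find records where phase = 'testing' OR priority = 'low'
Step 2: 4 records match, summing to 63
Step 3: Original sum: 147
Step 4: Remaining sum = 147 - 63 = 84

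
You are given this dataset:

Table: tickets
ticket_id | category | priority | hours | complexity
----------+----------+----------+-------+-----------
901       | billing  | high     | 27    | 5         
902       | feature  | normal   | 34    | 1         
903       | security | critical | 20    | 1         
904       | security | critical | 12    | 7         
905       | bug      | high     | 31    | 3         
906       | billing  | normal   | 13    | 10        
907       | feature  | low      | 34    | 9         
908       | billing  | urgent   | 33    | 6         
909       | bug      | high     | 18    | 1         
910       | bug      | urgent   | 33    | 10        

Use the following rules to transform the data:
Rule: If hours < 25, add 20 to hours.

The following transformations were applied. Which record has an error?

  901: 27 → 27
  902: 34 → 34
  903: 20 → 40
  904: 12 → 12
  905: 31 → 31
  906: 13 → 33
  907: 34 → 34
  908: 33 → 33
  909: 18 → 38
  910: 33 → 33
Record 904 has an error. The correct transformed value should be 32, not 12.

Step 1: Check each record against the rule
Step 2: Record 904 has hours = 12
Step 3: Since 12 < 25, the bonus should have been applied
Step 4: Correct value = 32, but claimed value = 12
Conclusion: Record 904 has the error.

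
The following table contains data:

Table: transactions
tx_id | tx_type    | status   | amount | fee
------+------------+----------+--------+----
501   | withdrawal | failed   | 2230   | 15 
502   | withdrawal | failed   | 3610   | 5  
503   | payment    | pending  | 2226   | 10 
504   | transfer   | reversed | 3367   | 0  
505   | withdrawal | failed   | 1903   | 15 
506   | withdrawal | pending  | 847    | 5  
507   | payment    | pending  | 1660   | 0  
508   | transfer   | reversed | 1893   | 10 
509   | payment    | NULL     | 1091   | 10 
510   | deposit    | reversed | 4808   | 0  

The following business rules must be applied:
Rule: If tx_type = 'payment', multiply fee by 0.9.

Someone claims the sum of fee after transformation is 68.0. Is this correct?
Yes, the result is correct.

Step 1: Calculate the correct sum after transformation
Step 2: Apply multiplier 0.9 to records where tx_type = 'payment'
Step 3: Correct result = 68.0
Step 4: Claimed result = 68.0
Step 5: 68.0 = 68.0 ✓
Conclusion: The claimed result is correct.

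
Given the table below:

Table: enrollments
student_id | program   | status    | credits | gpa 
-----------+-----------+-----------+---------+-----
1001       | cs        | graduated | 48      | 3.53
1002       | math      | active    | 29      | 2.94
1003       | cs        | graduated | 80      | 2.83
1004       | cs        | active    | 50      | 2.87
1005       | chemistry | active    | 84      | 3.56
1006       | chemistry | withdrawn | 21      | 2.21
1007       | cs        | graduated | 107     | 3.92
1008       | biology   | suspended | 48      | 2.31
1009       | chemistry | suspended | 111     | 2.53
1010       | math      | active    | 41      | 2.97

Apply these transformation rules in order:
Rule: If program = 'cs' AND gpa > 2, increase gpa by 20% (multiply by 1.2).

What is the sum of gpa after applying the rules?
32.3

Step 1: Find records where program = 'cs' AND gpa > 2
Step 2: 4 records match, summing to 13.15
Step 3: After multiplier: 13.15 × 1.2 = 15.78
Step 4: Unaffected records sum: 16.52
Step 5: Final sum = 15.78 + 16.52 = 32.3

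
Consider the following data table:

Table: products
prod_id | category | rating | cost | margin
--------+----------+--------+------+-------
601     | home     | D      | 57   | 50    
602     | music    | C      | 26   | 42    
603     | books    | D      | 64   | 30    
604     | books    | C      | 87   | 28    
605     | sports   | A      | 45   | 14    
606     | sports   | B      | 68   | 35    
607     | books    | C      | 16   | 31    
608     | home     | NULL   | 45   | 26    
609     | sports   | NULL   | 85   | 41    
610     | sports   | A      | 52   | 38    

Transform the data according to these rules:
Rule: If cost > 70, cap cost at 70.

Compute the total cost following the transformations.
513

Step 1: 2 records have cost > 70
Step 2: These records originally summed to 172
Step 3: After capping: 2 × 70 = 140
Step 4: Unaffected records sum: 373
Step 5: Final sum = 140 + 373 = 513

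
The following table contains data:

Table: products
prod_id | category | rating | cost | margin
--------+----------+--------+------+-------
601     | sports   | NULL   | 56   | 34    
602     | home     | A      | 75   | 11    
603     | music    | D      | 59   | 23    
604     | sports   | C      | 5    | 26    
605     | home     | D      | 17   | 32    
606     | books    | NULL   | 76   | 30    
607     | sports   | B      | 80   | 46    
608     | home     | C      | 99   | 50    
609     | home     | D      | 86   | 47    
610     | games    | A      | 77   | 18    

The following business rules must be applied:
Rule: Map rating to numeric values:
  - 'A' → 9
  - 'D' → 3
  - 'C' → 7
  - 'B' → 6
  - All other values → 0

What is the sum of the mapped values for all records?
47

Step 1: Apply mapping to each record
Step 2: Count by status:
  'A': 2 records × 9 = 18
  'D': 3 records × 3 = 9
  'C': 2 records × 7 = 14
  'B': 1 records × 6 = 6
Step 3: Sum all mapped values = 47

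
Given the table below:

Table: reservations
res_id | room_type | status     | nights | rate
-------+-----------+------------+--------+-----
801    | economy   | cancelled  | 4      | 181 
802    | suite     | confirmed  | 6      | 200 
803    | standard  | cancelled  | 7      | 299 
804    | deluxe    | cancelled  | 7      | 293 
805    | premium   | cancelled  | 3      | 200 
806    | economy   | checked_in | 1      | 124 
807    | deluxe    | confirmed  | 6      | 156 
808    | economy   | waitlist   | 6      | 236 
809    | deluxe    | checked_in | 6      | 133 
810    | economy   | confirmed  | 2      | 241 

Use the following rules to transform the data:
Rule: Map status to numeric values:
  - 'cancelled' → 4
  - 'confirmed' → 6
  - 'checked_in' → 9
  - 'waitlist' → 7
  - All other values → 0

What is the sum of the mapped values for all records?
59

Step 1: Apply mapping to each record
Step 2: Count by status:
  'cancelled': 4 records × 4 = 16
  'confirmed': 3 records × 6 = 18
  'checked_in': 2 records × 9 = 18
  'waitlist': 1 records × 7 = 7
Step 3: Sum all mapped values = 59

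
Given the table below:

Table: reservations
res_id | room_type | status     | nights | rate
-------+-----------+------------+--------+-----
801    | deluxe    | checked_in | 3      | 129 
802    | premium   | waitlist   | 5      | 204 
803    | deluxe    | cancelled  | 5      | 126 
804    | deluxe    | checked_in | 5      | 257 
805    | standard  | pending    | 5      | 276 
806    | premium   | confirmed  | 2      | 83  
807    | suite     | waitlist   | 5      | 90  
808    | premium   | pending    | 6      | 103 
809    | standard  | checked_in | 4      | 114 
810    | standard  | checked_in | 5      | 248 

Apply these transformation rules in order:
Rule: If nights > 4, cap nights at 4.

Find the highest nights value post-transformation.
4

Step 1: Original maximum nights = 6
Step 2: Apply cap at 4
Step 3: 7 records had nights > 4 and were capped
Step 4: Maximum after transformation = 4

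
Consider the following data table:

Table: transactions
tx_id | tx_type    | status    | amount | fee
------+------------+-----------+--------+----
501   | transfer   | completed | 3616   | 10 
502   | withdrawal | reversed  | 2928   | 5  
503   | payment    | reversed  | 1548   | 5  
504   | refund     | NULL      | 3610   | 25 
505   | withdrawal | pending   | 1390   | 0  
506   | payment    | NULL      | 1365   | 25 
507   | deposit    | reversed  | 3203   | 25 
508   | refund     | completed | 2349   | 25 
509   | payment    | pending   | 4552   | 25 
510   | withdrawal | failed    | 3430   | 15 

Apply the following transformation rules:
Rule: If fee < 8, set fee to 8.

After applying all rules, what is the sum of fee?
174

Step 1: 3 records have fee < 8
Step 2: These records originally summed to 10
Step 3: After setting to minimum: 3 × 8 = 24
Step 4: Unaffected records sum: 150
Step 5: Final sum = 24 + 150 = 174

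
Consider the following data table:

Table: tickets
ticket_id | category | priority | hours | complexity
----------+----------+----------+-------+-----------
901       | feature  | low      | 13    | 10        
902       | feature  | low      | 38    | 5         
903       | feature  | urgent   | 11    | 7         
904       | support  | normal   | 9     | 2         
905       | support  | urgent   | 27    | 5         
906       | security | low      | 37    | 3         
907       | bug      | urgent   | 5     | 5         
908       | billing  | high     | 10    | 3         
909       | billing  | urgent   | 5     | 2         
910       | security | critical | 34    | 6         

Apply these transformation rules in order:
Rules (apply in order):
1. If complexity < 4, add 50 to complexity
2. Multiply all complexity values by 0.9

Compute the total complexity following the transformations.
223.2

Step 1: Apply Rule 1 - Add 50 to records with complexity < 4
  - 4 records affected: 10 + (4 × 50) = 210
  - Unaffected records: 38
  - Sum after Rule 1: 248
Step 2: Apply Rule 2 - Multiply all by 0.9
  - 248 × 0.9 = 223.2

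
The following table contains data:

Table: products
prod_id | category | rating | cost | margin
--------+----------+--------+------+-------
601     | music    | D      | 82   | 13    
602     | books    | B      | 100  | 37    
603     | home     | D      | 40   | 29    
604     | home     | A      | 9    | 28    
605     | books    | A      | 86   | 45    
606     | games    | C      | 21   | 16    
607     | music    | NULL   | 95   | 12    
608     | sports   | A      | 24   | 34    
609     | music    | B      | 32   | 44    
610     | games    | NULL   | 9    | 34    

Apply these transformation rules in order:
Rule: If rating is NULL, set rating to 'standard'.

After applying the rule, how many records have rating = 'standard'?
2

Step 1: Count records where rating IS NULL
Step 2: Found 2 records with NULL rating
Step 3: These records will have rating set to 'standard'
Step 4: Records already having rating = 'standard': 0
Step 5: Answer: 2 + 0 = 2 records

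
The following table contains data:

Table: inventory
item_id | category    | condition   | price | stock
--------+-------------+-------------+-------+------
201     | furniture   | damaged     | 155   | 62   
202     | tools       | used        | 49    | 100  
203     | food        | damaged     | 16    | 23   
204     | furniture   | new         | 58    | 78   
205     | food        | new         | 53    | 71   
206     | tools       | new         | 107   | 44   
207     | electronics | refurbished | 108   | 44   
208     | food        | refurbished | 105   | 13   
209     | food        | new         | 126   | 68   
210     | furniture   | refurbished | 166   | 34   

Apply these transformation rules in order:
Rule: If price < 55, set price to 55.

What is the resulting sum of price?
990

Step 1: 3 records have price < 55
Step 2: These records originally summed to 118
Step 3: After setting to minimum: 3 × 55 = 165
Step 4: Unaffected records sum: 825
Step 5: Final sum = 165 + 825 = 990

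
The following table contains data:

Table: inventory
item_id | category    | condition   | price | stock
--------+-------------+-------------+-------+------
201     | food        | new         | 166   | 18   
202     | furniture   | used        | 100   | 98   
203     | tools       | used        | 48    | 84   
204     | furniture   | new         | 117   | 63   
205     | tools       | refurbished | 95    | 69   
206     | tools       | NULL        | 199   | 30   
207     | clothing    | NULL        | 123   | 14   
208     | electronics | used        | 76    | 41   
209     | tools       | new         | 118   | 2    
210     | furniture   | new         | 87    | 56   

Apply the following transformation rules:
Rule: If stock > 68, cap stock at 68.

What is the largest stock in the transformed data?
68

Step 1: Original maximum stock = 98
Step 2: Apply cap at 68
Step 3: 3 records had stock > 68 and were capped
Step 4: Maximum after transformation = 68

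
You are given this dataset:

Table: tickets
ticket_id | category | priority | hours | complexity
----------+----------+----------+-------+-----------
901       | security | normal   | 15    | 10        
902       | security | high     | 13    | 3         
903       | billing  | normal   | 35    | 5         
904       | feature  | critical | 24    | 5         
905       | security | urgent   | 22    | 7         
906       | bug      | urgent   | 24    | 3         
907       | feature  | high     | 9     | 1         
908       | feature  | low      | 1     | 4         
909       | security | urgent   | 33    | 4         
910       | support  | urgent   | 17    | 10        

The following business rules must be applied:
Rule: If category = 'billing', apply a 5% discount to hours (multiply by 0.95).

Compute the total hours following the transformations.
191.25

Step 1: Records with category = 'billing' have total hours = 35
Step 2: Apply multiplier: 35 × 0.95 = 33.25
Step 3: Other records total: 158
Step 4: Final sum = 33.25 + 158 = 191.25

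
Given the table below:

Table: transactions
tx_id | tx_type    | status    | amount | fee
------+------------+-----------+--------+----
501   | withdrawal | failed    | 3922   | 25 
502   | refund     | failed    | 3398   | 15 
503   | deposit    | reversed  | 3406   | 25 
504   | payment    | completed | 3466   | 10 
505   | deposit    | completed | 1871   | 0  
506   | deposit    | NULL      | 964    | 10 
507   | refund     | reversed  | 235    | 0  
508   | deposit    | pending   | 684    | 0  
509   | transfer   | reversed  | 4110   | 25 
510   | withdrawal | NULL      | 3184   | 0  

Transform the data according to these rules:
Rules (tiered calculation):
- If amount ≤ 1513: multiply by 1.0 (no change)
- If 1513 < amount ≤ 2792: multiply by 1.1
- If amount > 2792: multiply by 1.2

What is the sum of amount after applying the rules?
29724.3

Step 1: Tier 1 (amount ≤ 1513): 3 records, sum = 1883 × 1.0 = 1883.0
Step 2: Tier 2 (1513 < amount ≤ 2792): 1 records, sum = 1871 × 1.1 = 2058.1
Step 3: Tier 3 (amount > 2792): 6 records, sum = 21486 × 1.2 = 25783.2
Step 4: Final sum = 1883.0 + 2058.1 + 25783.2 = 29724.3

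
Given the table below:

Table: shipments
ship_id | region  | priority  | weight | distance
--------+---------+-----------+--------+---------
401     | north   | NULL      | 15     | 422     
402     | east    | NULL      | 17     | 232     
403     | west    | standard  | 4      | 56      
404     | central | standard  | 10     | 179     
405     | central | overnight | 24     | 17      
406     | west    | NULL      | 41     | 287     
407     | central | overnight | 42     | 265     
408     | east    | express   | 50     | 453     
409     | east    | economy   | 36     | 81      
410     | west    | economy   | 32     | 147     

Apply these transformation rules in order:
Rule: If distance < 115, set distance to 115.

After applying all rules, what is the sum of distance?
2330

Step 1: 3 records have distance < 115
Step 2: These records originally summed to 154
Step 3: After setting to minimum: 3 × 115 = 345
Step 4: Unaffected records sum: 1985
Step 5: Final sum = 345 + 1985 = 2330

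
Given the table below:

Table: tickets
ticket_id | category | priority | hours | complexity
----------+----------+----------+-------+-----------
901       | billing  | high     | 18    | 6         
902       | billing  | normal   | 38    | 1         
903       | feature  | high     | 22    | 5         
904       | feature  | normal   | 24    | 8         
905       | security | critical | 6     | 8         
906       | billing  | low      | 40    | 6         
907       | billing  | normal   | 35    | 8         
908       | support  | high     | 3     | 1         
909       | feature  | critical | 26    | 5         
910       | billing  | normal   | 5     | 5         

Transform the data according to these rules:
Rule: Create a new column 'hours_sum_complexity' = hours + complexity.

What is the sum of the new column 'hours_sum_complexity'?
270

Step 1: For each record, compute hours + complexity
Example calculations:
  18 + 6 = 24
  38 + 1 = 39
  22 + 5 = 27
  ...
Step 2: Sum all derived values
Step 3: Total = 270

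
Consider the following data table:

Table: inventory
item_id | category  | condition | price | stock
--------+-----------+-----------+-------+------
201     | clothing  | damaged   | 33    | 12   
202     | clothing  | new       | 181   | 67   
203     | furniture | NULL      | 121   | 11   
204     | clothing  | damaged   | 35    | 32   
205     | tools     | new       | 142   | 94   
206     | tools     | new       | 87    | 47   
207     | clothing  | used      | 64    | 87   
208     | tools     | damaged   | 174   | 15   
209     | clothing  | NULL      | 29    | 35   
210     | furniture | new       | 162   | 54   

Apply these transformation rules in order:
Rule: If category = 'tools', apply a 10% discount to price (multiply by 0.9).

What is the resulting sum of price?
987.7

Step 1: Records with category = 'tools' have total price = 403
Step 2: Apply multiplier: 403 × 0.9 = 362.7
Step 3: Other records total: 625
Step 4: Final sum = 362.7 + 625 = 987.7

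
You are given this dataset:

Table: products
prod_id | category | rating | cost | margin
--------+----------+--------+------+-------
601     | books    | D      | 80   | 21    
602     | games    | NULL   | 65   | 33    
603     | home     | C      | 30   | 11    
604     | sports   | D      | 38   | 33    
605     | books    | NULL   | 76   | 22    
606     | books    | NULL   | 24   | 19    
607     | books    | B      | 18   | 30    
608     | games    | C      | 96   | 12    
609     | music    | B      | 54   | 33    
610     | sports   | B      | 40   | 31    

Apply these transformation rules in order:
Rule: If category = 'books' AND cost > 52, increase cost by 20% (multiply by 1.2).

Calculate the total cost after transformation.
552.2

Step 1: Find records where category = 'books' AND cost > 52
Step 2: 2 records match, summing to 156
Step 3: After multiplier: 156 × 1.2 = 187.2
Step 4: Unaffected records sum: 365
Step 5: Final sum = 187.2 + 365 = 552.2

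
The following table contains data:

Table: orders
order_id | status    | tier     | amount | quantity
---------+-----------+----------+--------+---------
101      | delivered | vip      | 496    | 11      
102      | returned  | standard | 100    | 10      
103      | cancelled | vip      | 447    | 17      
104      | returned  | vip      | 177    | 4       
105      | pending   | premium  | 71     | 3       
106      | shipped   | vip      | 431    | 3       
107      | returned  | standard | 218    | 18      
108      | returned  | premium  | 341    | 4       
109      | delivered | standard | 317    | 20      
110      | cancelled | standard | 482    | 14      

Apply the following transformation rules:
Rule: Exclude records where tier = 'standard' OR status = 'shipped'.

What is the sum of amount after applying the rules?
1532

Step 1: Find records where tier = 'standard' OR status = 'shipped'
Step 2: 5 records match, summing to 1548
Step 3: Original sum: 3080
Step 4: Remaining sum = 3080 - 1548 = 1532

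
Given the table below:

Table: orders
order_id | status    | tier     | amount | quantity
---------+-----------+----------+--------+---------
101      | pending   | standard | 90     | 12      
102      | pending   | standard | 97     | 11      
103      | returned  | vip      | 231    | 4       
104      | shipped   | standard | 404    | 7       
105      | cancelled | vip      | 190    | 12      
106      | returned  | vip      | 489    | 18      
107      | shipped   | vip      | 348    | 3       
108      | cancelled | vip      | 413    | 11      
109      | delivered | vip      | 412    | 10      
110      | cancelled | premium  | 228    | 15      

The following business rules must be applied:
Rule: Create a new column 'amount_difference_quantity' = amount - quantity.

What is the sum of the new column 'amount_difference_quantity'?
2799

Step 1: For each record, compute amount - quantity
Example calculations:
  90 - 12 = 78
  97 - 11 = 86
  231 - 4 = 227
  ...
Step 2: Sum all derived values
Step 3: Total = 2799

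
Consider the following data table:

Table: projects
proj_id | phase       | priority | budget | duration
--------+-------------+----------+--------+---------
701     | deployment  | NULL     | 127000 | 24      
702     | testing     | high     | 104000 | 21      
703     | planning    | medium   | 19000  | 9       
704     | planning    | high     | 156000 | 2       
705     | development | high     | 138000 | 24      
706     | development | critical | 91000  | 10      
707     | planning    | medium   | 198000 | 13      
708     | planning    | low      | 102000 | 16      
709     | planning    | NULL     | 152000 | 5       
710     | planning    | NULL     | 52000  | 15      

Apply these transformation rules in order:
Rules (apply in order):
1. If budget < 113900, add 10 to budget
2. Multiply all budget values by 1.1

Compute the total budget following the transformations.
1252955.0

Step 1: Apply Rule 1 - Add 10 to records with budget < 113900
  - 5 records affected: 368000 + (5 × 10) = 368050
  - Unaffected records: 771000
  - Sum after Rule 1: 1139050
Step 2: Apply Rule 2 - Multiply all by 1.1
  - 1139050 × 1.1 = 1252955.0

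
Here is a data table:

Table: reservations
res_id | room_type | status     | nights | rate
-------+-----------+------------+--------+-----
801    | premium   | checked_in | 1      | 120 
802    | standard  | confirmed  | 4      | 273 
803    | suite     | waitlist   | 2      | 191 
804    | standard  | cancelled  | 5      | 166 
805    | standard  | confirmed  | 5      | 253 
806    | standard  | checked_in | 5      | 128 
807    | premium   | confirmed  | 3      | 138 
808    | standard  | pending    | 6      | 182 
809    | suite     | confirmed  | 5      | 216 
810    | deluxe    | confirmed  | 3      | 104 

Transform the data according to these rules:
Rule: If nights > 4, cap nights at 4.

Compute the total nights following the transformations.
33

Step 1: 5 records have nights > 4
Step 2: These records originally summed to 26
Step 3: After capping: 5 × 4 = 20
Step 4: Unaffected records sum: 13
Step 5: Final sum = 20 + 13 = 33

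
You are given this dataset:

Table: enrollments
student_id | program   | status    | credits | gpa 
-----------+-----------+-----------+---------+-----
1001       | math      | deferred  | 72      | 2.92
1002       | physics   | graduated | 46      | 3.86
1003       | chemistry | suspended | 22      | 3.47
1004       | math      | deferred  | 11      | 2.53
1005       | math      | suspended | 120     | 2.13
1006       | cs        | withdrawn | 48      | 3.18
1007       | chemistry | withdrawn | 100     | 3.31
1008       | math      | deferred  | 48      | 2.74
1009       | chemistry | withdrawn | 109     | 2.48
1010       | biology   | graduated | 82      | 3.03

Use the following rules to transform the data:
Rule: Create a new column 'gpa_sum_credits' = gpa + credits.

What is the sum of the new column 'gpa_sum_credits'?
687.65

Step 1: For each record, compute gpa + credits
Example calculations:
  2.92 + 72 = 74.92
  3.86 + 46 = 49.86
  3.47 + 22 = 25.47
  ...
Step 2: Sum all derived values
Step 3: Total = 687.65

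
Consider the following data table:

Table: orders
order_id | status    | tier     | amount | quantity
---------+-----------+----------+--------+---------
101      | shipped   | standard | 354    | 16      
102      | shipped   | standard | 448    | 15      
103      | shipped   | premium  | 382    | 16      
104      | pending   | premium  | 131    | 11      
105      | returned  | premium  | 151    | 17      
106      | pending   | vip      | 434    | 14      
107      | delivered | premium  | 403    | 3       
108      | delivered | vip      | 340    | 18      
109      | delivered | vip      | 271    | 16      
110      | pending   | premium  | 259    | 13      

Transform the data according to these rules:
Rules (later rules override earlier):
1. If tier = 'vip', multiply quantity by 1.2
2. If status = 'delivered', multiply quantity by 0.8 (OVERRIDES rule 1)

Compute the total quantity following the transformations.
134.4

Step 1: Rule 2 takes priority for records with status = 'delivered'
  - 3 records: 37 × 0.8 = 29.6
Step 2: Rule 1 applies to remaining records with tier = 'vip'
  - 1 records: 14 × 1.2 = 16.8
Step 3: Other records unchanged: 88
Step 4: Final sum = 29.6 + 16.8 + 88 = 134.4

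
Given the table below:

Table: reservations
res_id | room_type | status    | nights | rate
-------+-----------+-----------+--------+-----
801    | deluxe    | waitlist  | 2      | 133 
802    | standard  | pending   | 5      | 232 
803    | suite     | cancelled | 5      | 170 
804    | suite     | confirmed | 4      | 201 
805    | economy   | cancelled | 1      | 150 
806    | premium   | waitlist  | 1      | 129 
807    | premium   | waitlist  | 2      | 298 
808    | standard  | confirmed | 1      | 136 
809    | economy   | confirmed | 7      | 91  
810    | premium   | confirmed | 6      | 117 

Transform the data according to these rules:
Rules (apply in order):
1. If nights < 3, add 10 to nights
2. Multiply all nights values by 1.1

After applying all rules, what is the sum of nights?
92.4

Step 1: Apply Rule 1 - Add 10 to records with nights < 3
  - 5 records affected: 7 + (5 × 10) = 57
  - Unaffected records: 27
  - Sum after Rule 1: 84
Step 2: Apply Rule 2 - Multiply all by 1.1
  - 84 × 1.1 = 92.4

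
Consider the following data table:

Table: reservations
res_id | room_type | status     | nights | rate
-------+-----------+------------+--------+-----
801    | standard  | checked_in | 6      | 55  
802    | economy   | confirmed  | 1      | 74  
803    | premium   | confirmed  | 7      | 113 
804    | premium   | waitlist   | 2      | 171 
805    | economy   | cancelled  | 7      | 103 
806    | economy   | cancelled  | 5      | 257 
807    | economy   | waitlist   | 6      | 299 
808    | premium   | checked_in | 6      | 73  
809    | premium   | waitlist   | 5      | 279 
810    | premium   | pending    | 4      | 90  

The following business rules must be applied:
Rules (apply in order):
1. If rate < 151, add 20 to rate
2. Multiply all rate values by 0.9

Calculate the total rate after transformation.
1470.6

Step 1: Apply Rule 1 - Add 20 to records with rate < 151
  - 6 records affected: 508 + (6 × 20) = 628
  - Unaffected records: 1006
  - Sum after Rule 1: 1634
Step 2: Apply Rule 2 - Multiply all by 0.9
  - 1634 × 0.9 = 1470.6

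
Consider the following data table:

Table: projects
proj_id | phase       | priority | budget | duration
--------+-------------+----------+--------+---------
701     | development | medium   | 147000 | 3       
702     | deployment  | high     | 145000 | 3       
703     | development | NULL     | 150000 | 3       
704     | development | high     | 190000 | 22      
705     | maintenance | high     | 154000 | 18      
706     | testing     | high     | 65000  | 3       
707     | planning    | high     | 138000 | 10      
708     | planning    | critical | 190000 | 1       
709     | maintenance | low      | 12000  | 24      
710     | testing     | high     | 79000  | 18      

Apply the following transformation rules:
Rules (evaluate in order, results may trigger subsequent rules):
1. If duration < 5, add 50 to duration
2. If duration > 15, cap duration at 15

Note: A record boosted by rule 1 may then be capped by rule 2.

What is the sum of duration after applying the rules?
145

Step 1: Apply rule 1 to records with duration < 5
  - 5 records get bonus of 50
  - Of these, 5 records then exceed 15 and get capped
Step 2: Apply rule 2 to records with duration > 15
  - 4 records (original) are capped
Step 3: Calculate final sum = 145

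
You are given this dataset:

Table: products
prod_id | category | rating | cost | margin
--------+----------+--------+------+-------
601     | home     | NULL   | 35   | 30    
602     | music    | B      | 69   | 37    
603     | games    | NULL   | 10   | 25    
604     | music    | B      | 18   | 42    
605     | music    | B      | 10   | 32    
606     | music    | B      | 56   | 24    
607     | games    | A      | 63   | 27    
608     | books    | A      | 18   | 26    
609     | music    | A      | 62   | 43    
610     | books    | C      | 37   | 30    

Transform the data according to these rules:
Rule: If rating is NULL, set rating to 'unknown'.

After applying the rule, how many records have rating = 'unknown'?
2

Step 1: Count records where rating IS NULL
Step 2: Found 2 records with NULL rating
Step 3: These records will have rating set to 'unknown'
Step 4: Records already having rating = 'unknown': 0
Step 5: Answer: 2 + 0 = 2 records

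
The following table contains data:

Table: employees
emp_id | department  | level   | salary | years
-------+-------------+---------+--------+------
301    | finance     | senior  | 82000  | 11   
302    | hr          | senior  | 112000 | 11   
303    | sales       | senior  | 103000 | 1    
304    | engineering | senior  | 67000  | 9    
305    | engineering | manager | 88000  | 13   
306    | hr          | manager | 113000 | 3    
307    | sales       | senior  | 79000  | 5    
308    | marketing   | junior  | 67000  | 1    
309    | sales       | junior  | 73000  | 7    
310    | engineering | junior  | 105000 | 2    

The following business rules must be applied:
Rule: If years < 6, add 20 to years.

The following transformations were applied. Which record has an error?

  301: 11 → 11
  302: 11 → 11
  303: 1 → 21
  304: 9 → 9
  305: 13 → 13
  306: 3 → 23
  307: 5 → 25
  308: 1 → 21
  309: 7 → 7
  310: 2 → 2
Record 310 has an error. The correct transformed value should be 22, not 2.

Step 1: Check each record against the rule
Step 2: Record 310 has years = 2
Step 3: Since 2 < 6, the bonus should have been applied
Step 4: Correct value = 22, but claimed value = 2
Conclusion: Record 310 has the error.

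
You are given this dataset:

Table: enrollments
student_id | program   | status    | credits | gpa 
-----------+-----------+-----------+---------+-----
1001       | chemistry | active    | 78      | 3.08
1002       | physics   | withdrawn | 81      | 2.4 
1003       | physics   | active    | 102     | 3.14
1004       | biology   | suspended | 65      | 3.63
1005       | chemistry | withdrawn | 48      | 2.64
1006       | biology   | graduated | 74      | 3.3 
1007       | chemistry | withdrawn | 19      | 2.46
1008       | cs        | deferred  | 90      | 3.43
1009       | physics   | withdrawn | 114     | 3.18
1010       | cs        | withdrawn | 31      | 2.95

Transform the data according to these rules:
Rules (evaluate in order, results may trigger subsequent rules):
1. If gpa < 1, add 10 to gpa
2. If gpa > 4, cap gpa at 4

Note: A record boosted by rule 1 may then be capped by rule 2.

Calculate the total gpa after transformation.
30.21

Step 1: Apply rule 1 to records with gpa < 1
  - 0 records get bonus of 10
  - Of these, 0 records then exceed 4 and get capped
Step 2: Apply rule 2 to records with gpa > 4
  - 0 records (original) are capped
Step 3: Calculate final sum = 30.21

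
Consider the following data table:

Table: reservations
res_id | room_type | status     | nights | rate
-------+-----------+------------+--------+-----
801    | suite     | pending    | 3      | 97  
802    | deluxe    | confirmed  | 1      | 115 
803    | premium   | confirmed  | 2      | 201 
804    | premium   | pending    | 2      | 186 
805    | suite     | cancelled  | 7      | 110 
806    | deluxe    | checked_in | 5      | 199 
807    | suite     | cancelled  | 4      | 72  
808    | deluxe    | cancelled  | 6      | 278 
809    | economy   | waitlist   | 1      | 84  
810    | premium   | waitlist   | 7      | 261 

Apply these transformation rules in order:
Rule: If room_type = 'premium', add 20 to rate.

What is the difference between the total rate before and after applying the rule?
60

Step 1: Original sum of rate = 1603
Step 2: 3 records have room_type = 'premium'
Step 3: Each affected record changes by 20
Step 4: Total change = 3 × 20 = 60
Step 5: New sum = 1603 + 60 = 1663
Step 6: Difference = |1663 - 1603| = 60
        (Sum increased by 60)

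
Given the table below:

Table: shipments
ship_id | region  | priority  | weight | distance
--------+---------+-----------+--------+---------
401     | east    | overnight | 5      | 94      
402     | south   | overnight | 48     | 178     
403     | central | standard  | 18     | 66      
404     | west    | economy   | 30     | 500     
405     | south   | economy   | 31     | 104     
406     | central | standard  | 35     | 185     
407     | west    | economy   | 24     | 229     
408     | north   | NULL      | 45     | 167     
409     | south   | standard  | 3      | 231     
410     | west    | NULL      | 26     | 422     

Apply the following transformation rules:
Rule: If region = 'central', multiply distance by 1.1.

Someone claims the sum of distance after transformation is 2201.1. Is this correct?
Yes, the result is correct.

Step 1: Calculate the correct sum after transformation
Step 2: Apply multiplier 1.1 to records where region = 'central'
Step 3: Correct result = 2201.1
Step 4: Claimed result = 2201.1
Step 5: 2201.1 = 2201.1 ✓
Conclusion: The claimed result is correct.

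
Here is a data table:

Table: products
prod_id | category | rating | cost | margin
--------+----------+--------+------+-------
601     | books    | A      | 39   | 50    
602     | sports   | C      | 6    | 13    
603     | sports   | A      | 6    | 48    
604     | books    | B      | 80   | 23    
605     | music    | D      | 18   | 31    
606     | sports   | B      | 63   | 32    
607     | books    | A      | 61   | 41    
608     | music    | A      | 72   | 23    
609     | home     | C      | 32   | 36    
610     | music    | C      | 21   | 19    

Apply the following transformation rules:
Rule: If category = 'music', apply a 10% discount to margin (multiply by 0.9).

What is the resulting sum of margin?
308.7

Step 1: Records with category = 'music' have total margin = 73
Step 2: Apply multiplier: 73 × 0.9 = 65.7
Step 3: Other records total: 243
Step 4: Final sum = 65.7 + 243 = 308.7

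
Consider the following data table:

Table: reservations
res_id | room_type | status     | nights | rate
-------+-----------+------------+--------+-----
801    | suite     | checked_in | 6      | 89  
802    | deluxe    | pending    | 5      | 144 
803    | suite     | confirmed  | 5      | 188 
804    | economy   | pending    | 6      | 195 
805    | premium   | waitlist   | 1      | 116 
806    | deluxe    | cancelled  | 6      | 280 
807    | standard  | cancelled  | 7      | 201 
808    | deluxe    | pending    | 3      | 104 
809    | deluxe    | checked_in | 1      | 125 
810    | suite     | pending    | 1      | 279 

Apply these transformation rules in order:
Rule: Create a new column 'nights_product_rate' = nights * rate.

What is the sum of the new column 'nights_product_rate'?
7283

Step 1: For each record, compute nights * rate
Example calculations:
  6 * 89 = 534
  5 * 144 = 720
  5 * 188 = 940
  ...
Step 2: Sum all derived values
Step 3: Total = 7283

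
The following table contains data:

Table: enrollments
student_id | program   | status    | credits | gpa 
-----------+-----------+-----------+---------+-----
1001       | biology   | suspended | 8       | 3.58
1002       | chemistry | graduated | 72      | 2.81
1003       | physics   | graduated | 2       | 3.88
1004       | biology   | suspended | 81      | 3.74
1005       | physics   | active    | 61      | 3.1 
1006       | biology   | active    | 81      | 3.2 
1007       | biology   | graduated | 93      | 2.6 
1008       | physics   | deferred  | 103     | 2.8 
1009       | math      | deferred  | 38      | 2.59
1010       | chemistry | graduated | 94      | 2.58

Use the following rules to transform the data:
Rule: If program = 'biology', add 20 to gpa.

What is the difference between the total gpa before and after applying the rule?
80.0

Step 1: Original sum of gpa = 30.88
Step 2: 4 records have program = 'biology'
Step 3: Each affected record changes by 20
Step 4: Total change = 4 × 20 = 80
Step 5: New sum = 30.88 + 80 = 110.88
Step 6: Difference = |110.88 - 30.88| = 80.0
        (Sum increased by 80.0)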